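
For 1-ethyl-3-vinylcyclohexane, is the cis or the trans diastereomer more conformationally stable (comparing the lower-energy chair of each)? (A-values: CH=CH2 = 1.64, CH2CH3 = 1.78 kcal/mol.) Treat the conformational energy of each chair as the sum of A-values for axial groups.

cis

At 1,3 positions (parity same): cis → (e,e or a,a); trans → (a,e or e,a).
Best chair for cis: E = 0.00 kcal/mol; best chair for trans: E = 1.64 kcal/mol.
The cis isomer is lower by 1.64 kcal/mol.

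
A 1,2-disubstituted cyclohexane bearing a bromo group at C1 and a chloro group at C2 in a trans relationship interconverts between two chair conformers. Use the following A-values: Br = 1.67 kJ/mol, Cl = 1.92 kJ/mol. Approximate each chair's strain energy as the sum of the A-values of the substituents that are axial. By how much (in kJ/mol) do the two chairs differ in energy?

3.59 kJ/mol

C1 and C2 have opposite parity, so for the trans isomer the two substituents are e,e in one chair and a,a in the other.
Chair I (bromo axial, chloro axial): E = 3.59 kJ/mol.
Chair II (bromo equatorial, chloro equatorial): E = 0.00 kJ/mol.
ΔE = 3.59 − 0.00 = 3.59 kJ/mol; chair II is more stable.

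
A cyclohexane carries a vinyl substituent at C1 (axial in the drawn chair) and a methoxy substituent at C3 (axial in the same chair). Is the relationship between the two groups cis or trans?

cis

C1 and C3 have the same parity, so their axial bonds point in the same direction.
With same-parity carbons, two substituents on the same face are both axial or both equatorial; opposite faces give one of each.
Here the groups are axial/axial → same face → cis.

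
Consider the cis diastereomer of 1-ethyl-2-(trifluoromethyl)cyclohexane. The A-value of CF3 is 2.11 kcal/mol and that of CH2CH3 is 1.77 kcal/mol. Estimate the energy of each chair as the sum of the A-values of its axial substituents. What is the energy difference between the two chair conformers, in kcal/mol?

C1 and C2 have opposite parity, so for the cis isomer the two substituents are one axial and one equatorial in each chair.
Chair I (trifluoromethyl axial, ethyl equatorial): E = 2.11 kcal/mol.
Chair II (trifluoromethyl equatorial, ethyl axial): E = 1.77 kcal/mol.
ΔE = 2.11 − 1.77 = 0.34 kcal/mol; chair II is more stable.

0.34 kcal/mol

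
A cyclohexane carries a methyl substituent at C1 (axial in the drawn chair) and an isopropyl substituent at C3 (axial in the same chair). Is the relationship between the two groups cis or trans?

cis

C1 and C3 have the same parity, so their axial bonds point in the same direction.
With same-parity carbons, two substituents on the same face are both axial or both equatorial; opposite faces give one of each.
Here the groups are axial/axial → same face → cis.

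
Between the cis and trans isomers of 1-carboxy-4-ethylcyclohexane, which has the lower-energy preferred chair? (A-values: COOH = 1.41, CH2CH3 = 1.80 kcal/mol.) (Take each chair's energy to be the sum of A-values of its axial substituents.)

trans

At 1,4 positions (parity opposite): cis → (a,e or e,a); trans → (e,e or a,a).
Best chair for cis: E = 1.41 kcal/mol; best chair for trans: E = 0.00 kcal/mol.
The trans isomer is lower by 1.41 kcal/mol.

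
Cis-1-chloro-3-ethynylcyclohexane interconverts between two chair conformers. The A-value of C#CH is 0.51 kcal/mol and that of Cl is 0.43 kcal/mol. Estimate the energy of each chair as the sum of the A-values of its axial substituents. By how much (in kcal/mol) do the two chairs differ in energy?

C1 and C3 have the same parity, so for the cis isomer the two substituents are e,e in one chair and a,a in the other.
Chair I (ethynyl axial, chloro axial): E = 0.94 kcal/mol.
Chair II (ethynyl equatorial, chloro equatorial): E = 0.00 kcal/mol.
ΔE = 0.94 − 0.00 = 0.94 kcal/mol; chair II is more stable.

0.94 kcal/mol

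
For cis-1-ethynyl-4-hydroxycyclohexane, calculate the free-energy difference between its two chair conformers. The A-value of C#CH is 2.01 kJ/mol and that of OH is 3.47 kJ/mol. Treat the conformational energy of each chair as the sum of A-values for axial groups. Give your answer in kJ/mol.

1.46 kJ/mol

C1 and C4 have opposite parity, so for the cis isomer the two substituents are one axial and one equatorial in each chair.
Chair I (ethynyl axial, hydroxyl equatorial): E = 2.01 kJ/mol.
Chair II (ethynyl equatorial, hydroxyl axial): E = 3.47 kJ/mol.
ΔE = 3.47 − 2.01 = 1.46 kJ/mol; chair I is more stable.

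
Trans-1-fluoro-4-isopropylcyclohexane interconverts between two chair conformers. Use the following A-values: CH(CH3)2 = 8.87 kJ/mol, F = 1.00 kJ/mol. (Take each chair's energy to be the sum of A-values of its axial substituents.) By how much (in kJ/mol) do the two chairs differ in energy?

9.87 kJ/mol

C1 and C4 have opposite parity, so for the trans isomer the two substituents are e,e in one chair and a,a in the other.
Chair I (isopropyl axial, fluoro axial): E = 9.87 kJ/mol.
Chair II (isopropyl equatorial, fluoro equatorial): E = 0.00 kJ/mol.
ΔE = 9.87 − 0.00 = 9.87 kJ/mol; chair II is more stable.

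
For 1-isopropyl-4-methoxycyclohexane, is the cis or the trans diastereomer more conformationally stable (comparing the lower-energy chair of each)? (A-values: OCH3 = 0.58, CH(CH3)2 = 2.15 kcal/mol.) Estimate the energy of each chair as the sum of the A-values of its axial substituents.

At 1,4 positions (parity opposite): cis → (a,e or e,a); trans → (e,e or a,a).
Best chair for cis: E = 0.58 kcal/mol; best chair for trans: E = 0.00 kcal/mol.
The trans isomer is lower by 0.58 kcal/mol.

trans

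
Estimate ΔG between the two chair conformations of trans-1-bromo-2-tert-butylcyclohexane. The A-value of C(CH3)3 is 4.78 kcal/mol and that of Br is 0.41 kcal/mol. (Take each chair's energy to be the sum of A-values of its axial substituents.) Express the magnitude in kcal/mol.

5.19 kcal/mol

C1 and C2 have opposite parity, so for the trans isomer the two substituents are e,e in one chair and a,a in the other.
Chair I (tert-butyl axial, bromo axial): E = 5.19 kcal/mol.
Chair II (tert-butyl equatorial, bromo equatorial): E = 0.00 kcal/mol.
ΔE = 5.19 − 0.00 = 5.19 kcal/mol; chair II is more stable.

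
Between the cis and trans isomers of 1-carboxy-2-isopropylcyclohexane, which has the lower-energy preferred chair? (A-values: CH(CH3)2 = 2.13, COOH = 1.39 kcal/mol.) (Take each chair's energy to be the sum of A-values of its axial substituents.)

At 1,2 positions (parity opposite): cis → (a,e or e,a); trans → (e,e or a,a).
Best chair for cis: E = 1.39 kcal/mol; best chair for trans: E = 0.00 kcal/mol.
The trans isomer is lower by 1.39 kcal/mol.

trans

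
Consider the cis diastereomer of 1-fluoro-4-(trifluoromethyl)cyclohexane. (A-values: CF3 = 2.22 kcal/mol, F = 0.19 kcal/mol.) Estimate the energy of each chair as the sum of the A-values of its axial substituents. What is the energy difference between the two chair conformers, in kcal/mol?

2.03 kcal/mol

C1 and C4 have opposite parity, so for the cis isomer the two substituents are one axial and one equatorial in each chair.
Chair I (trifluoromethyl axial, fluoro equatorial): E = 2.22 kcal/mol.
Chair II (trifluoromethyl equatorial, fluoro axial): E = 0.19 kcal/mol.
ΔE = 2.22 − 0.19 = 2.03 kcal/mol; chair II is more stable.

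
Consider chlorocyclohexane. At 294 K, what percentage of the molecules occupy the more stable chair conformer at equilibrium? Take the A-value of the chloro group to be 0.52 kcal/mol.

One chair has the chloro group axial (E = 0.52 kcal/mol) and the other has it equatorial (E = 0).
ΔG = 0.52 kcal/mol between the two chairs.
K = exp(ΔG/RT) with R = 1.987×10⁻³ kcal mol⁻¹ K⁻¹ and T = 294 K gives K ≈ 2.44.
Fraction in the lower-energy chair = K/(K+1) = 70.9%.

70.9%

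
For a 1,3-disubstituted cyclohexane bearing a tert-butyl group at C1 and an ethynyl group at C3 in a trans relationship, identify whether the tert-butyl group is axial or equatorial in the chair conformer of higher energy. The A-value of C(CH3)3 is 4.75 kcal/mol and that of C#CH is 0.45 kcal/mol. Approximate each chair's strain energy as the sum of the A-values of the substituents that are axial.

C1 and C3 have the same parity, so for the trans isomer the two substituents are one axial and one equatorial in each chair.
Chair I (tert-butyl axial, ethynyl equatorial): E = 4.75 kcal/mol.
Chair II (tert-butyl equatorial, ethynyl axial): E = 0.45 kcal/mol.
Chair I is the less stable (higher-energy) conformer, and in that chair the tert-butyl group is axial.

axial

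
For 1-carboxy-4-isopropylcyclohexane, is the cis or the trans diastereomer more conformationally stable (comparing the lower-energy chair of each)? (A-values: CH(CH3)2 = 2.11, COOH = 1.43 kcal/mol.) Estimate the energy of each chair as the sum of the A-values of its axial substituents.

trans

At 1,4 positions (parity opposite): cis → (a,e or e,a); trans → (e,e or a,a).
Best chair for cis: E = 1.43 kcal/mol; best chair for trans: E = 0.00 kcal/mol.
The trans isomer is lower by 1.43 kcal/mol.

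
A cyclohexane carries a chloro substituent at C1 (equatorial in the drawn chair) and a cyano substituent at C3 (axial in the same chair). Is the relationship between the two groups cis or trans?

trans

C1 and C3 have the same parity, so their axial bonds point in the same direction.
With same-parity carbons, two substituents on the same face are both axial or both equatorial; opposite faces give one of each.
Here the groups are equatorial/axial → opposite face → trans.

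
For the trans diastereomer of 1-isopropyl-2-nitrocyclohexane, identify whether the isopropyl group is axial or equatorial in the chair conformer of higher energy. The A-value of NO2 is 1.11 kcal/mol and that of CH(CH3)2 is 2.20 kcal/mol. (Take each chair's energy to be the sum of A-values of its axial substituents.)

C1 and C2 have opposite parity, so for the trans isomer the two substituents are e,e in one chair and a,a in the other.
Chair I (nitro axial, isopropyl axial): E = 3.31 kcal/mol.
Chair II (nitro equatorial, isopropyl equatorial): E = 0.00 kcal/mol.
Chair I is the less stable (higher-energy) conformer, and in that chair the isopropyl group is axial.

axial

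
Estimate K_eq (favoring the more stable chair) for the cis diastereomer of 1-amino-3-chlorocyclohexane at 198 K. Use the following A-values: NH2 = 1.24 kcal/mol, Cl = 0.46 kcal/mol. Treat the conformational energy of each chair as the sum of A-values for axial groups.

K ≈ 75.3

C1 and C3 have the same parity, so for the cis isomer the two substituents are e,e in one chair and a,a in the other.
Chair I (amino axial, chloro axial): E = 1.70 kcal/mol; chair II (amino equatorial, chloro equatorial): E = 0.00 kcal/mol.
ΔG = 1.70 kcal/mol between the two chairs.
K = exp(ΔG/RT) with R = 1.987×10⁻³ kcal mol⁻¹ K⁻¹ and T = 198 K gives K ≈ 75.3.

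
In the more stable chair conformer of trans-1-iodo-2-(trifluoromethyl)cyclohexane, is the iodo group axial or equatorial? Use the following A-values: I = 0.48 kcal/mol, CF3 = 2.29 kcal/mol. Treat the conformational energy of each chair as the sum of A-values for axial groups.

C1 and C2 have opposite parity, so for the trans isomer the two substituents are e,e in one chair and a,a in the other.
Chair I (iodo axial, trifluoromethyl axial): E = 2.77 kcal/mol.
Chair II (iodo equatorial, trifluoromethyl equatorial): E = 0.00 kcal/mol.
Chair II is the more stable (lower-energy) conformer, and in that chair the iodo group is equatorial.

equatorial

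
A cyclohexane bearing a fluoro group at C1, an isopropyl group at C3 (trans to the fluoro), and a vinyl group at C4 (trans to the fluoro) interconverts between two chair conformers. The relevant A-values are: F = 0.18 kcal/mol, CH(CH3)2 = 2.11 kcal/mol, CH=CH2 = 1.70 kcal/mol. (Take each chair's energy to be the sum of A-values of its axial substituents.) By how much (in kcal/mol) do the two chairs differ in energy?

0.23 kcal/mol

Chair I (fluoro axial, isopropyl equatorial, vinyl axial): E = 1.88 kcal/mol.
Chair II (fluoro equatorial, isopropyl axial, vinyl equatorial): E = 2.11 kcal/mol.
ΔE = 2.11 − 1.88 = 0.23 kcal/mol; chair I is more stable.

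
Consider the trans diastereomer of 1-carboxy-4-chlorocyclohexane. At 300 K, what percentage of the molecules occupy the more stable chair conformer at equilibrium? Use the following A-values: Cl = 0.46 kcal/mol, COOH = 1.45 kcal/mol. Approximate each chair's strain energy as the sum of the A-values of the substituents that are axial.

C1 and C4 have opposite parity, so for the trans isomer the two substituents are e,e in one chair and a,a in the other.
Chair I (chloro axial, carboxyl axial): E = 1.91 kcal/mol; chair II (chloro equatorial, carboxyl equatorial): E = 0.00 kcal/mol.
ΔG = 1.91 kcal/mol between the two chairs.
K = exp(ΔG/RT) with R = 1.987×10⁻³ kcal mol⁻¹ K⁻¹ and T = 300 K gives K ≈ 24.6.
Fraction in the lower-energy chair = K/(K+1) = 96.1%.

96.1%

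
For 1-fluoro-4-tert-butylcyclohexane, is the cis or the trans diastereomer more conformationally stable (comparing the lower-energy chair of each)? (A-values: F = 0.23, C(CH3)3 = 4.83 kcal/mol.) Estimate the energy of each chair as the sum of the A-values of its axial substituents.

trans

At 1,4 positions (parity opposite): cis → (a,e or e,a); trans → (e,e or a,a).
Best chair for cis: E = 0.23 kcal/mol; best chair for trans: E = 0.00 kcal/mol.
The trans isomer is lower by 0.23 kcal/mol.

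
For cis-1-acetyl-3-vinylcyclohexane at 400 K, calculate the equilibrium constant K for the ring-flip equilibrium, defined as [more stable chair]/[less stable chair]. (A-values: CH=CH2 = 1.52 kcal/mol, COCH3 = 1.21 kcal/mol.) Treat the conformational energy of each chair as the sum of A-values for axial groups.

K ≈ 31.0

C1 and C3 have the same parity, so for the cis isomer the two substituents are e,e in one chair and a,a in the other.
Chair I (vinyl axial, acetyl axial): E = 2.73 kcal/mol; chair II (vinyl equatorial, acetyl equatorial): E = 0.00 kcal/mol.
ΔG = 2.73 kcal/mol between the two chairs.
K = exp(ΔG/RT) with R = 1.987×10⁻³ kcal mol⁻¹ K⁻¹ and T = 400 K gives K ≈ 31.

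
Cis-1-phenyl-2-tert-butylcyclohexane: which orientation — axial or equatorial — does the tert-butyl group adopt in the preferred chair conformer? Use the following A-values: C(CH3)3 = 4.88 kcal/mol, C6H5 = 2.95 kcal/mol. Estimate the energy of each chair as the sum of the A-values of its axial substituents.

C1 and C2 have opposite parity, so for the cis isomer the two substituents are one axial and one equatorial in each chair.
Chair I (tert-butyl axial, phenyl equatorial): E = 4.88 kcal/mol.
Chair II (tert-butyl equatorial, phenyl axial): E = 2.95 kcal/mol.
Chair II is the more stable (lower-energy) conformer, and in that chair the tert-butyl group is equatorial.

equatorial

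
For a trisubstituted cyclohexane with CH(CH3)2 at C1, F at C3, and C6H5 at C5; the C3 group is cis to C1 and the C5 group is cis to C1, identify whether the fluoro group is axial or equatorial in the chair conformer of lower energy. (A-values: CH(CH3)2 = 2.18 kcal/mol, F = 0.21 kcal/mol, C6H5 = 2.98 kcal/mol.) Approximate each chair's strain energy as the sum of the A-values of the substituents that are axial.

equatorial

Chair I (isopropyl axial, fluoro axial, phenyl axial): E = 5.37 kcal/mol.
Chair II (isopropyl equatorial, fluoro equatorial, phenyl equatorial): E = 0.00 kcal/mol.
Chair II is the more stable (lower-energy) conformer, and in that chair the fluoro group is equatorial.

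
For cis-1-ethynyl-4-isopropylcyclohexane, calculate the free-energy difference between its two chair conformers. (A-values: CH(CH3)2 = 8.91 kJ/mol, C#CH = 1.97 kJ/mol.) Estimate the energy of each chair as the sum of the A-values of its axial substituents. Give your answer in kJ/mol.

C1 and C4 have opposite parity, so for the cis isomer the two substituents are one axial and one equatorial in each chair.
Chair I (isopropyl axial, ethynyl equatorial): E = 8.91 kJ/mol.
Chair II (isopropyl equatorial, ethynyl axial): E = 1.97 kJ/mol.
ΔE = 8.91 − 1.97 = 6.94 kJ/mol; chair II is more stable.

6.94 kJ/mol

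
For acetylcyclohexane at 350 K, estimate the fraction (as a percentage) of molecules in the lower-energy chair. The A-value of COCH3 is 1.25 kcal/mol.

85.8%

One chair has the acetyl group axial (E = 1.25 kcal/mol) and the other has it equatorial (E = 0).
ΔG = 1.25 kcal/mol between the two chairs.
K = exp(ΔG/RT) with R = 1.987×10⁻³ kcal mol⁻¹ K⁻¹ and T = 350 K gives K ≈ 6.03.
Fraction in the lower-energy chair = K/(K+1) = 85.8%.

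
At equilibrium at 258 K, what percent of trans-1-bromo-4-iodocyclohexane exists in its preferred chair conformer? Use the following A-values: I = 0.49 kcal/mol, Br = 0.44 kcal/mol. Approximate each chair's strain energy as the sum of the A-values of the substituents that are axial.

86.0%

C1 and C4 have opposite parity, so for the trans isomer the two substituents are e,e in one chair and a,a in the other.
Chair I (iodo axial, bromo axial): E = 0.93 kcal/mol; chair II (iodo equatorial, bromo equatorial): E = 0.00 kcal/mol.
ΔG = 0.93 kcal/mol between the two chairs.
K = exp(ΔG/RT) with R = 1.987×10⁻³ kcal mol⁻¹ K⁻¹ and T = 258 K gives K ≈ 6.14.
Fraction in the lower-energy chair = K/(K+1) = 86.0%.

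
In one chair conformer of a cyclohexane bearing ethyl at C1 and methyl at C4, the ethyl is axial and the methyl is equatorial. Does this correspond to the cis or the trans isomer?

C1 and C4 have opposite parity, so their axial bonds point in opposite directions.
With opposite-parity carbons, two substituents on the same face are one axial and one equatorial; opposite faces give both axial or both equatorial.
Here the groups are axial/equatorial → same face → cis.

cis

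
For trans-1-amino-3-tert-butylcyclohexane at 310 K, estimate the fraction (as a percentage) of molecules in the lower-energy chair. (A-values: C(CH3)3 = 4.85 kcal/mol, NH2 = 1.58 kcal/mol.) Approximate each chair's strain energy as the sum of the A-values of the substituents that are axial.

C1 and C3 have the same parity, so for the trans isomer the two substituents are one axial and one equatorial in each chair.
Chair I (tert-butyl axial, amino equatorial): E = 4.85 kcal/mol; chair II (tert-butyl equatorial, amino axial): E = 1.58 kcal/mol.
ΔG = 3.27 kcal/mol between the two chairs.
K = exp(ΔG/RT) with R = 1.987×10⁻³ kcal mol⁻¹ K⁻¹ and T = 310 K gives K ≈ 202.
Fraction in the lower-energy chair = K/(K+1) = 99.5%.

99.5%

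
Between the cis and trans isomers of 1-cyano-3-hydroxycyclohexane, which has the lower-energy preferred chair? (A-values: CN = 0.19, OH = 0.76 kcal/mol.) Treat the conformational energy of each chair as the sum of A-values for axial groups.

cis

At 1,3 positions (parity same): cis → (e,e or a,a); trans → (a,e or e,a).
Best chair for cis: E = 0.00 kcal/mol; best chair for trans: E = 0.19 kcal/mol.
The cis isomer is lower by 0.19 kcal/mol.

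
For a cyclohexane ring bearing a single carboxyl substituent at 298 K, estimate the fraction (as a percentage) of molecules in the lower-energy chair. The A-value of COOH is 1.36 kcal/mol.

90.9%

One chair has the carboxyl group axial (E = 1.36 kcal/mol) and the other has it equatorial (E = 0).
ΔG = 1.36 kcal/mol between the two chairs.
K = exp(ΔG/RT) with R = 1.987×10⁻³ kcal mol⁻¹ K⁻¹ and T = 298 K gives K ≈ 9.94.
Fraction in the lower-energy chair = K/(K+1) = 90.9%.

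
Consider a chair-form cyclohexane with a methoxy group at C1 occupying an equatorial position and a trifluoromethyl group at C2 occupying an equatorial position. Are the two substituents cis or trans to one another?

trans

C1 and C2 have opposite parity, so their axial bonds point in opposite directions.
With opposite-parity carbons, two substituents on the same face are one axial and one equatorial; opposite faces give both axial or both equatorial.
Here the groups are equatorial/equatorial → opposite face → trans.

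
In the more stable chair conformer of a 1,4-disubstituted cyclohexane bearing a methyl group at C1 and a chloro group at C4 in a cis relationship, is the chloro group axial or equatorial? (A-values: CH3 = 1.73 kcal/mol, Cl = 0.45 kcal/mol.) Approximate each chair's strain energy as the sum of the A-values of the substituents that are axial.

C1 and C4 have opposite parity, so for the cis isomer the two substituents are one axial and one equatorial in each chair.
Chair I (methyl axial, chloro equatorial): E = 1.73 kcal/mol.
Chair II (methyl equatorial, chloro axial): E = 0.45 kcal/mol.
Chair II is the more stable (lower-energy) conformer, and in that chair the chloro group is axial.

axial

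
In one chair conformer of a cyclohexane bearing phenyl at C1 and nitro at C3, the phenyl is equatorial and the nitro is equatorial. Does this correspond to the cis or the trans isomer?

cis

C1 and C3 have the same parity, so their axial bonds point in the same direction.
With same-parity carbons, two substituents on the same face are both axial or both equatorial; opposite faces give one of each.
Here the groups are equatorial/equatorial → same face → cis.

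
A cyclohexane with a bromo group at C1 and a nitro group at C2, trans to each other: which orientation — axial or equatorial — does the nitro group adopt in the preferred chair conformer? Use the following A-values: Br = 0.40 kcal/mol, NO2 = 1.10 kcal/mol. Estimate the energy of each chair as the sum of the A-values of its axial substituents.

equatorial

C1 and C2 have opposite parity, so for the trans isomer the two substituents are e,e in one chair and a,a in the other.
Chair I (bromo axial, nitro axial): E = 1.50 kcal/mol.
Chair II (bromo equatorial, nitro equatorial): E = 0.00 kcal/mol.
Chair II is the more stable (lower-energy) conformer, and in that chair the nitro group is equatorial.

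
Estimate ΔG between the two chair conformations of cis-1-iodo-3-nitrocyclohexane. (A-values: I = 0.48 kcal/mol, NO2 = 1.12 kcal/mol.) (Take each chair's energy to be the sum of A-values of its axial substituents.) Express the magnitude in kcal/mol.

1.60 kcal/mol

C1 and C3 have the same parity, so for the cis isomer the two substituents are e,e in one chair and a,a in the other.
Chair I (iodo axial, nitro axial): E = 1.60 kcal/mol.
Chair II (iodo equatorial, nitro equatorial): E = 0.00 kcal/mol.
ΔE = 1.60 − 0.00 = 1.60 kcal/mol; chair II is more stable.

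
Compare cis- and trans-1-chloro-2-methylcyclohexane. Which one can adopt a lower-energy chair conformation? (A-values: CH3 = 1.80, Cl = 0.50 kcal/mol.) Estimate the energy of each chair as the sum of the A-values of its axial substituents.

trans

At 1,2 positions (parity opposite): cis → (a,e or e,a); trans → (e,e or a,a).
Best chair for cis: E = 0.50 kcal/mol; best chair for trans: E = 0.00 kcal/mol.
The trans isomer is lower by 0.50 kcal/mol.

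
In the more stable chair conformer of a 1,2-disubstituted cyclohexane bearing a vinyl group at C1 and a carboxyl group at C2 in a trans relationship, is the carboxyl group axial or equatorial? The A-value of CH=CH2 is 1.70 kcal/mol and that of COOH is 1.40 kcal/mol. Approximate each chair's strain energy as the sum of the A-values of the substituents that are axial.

C1 and C2 have opposite parity, so for the trans isomer the two substituents are e,e in one chair and a,a in the other.
Chair I (vinyl axial, carboxyl axial): E = 3.10 kcal/mol.
Chair II (vinyl equatorial, carboxyl equatorial): E = 0.00 kcal/mol.
Chair II is the more stable (lower-energy) conformer, and in that chair the carboxyl group is equatorial.

equatorial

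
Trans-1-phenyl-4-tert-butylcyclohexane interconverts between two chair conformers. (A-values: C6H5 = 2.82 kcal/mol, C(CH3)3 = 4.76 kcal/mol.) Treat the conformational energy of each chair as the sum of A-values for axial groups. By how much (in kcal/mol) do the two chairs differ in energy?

C1 and C4 have opposite parity, so for the trans isomer the two substituents are e,e in one chair and a,a in the other.
Chair I (phenyl axial, tert-butyl axial): E = 7.58 kcal/mol.
Chair II (phenyl equatorial, tert-butyl equatorial): E = 0.00 kcal/mol.
ΔE = 7.58 − 0.00 = 7.58 kcal/mol; chair II is more stable.

7.58 kcal/mol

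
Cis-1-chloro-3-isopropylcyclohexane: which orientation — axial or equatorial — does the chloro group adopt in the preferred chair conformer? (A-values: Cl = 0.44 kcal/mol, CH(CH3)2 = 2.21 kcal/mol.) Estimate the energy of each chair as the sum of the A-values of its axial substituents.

C1 and C3 have the same parity, so for the cis isomer the two substituents are e,e in one chair and a,a in the other.
Chair I (chloro axial, isopropyl axial): E = 2.65 kcal/mol.
Chair II (chloro equatorial, isopropyl equatorial): E = 0.00 kcal/mol.
Chair II is the more stable (lower-energy) conformer, and in that chair the chloro group is equatorial.

equatorial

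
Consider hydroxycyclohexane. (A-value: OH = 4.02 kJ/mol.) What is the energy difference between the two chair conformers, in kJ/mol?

4.02 kJ/mol

A monosubstituted cyclohexane has one chair with the hydroxyl group axial (E = A = 4.02 kJ/mol) and one with it equatorial (E = 0).
ΔE = 4.02 − 0 = 4.02 kJ/mol.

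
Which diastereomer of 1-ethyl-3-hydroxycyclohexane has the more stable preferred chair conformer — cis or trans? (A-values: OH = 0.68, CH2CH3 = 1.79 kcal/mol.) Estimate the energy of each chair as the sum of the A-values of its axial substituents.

At 1,3 positions (parity same): cis → (e,e or a,a); trans → (a,e or e,a).
Best chair for cis: E = 0.00 kcal/mol; best chair for trans: E = 0.68 kcal/mol.
The cis isomer is lower by 0.68 kcal/mol.

cis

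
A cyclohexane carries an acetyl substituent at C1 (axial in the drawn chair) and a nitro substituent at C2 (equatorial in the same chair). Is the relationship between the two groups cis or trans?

cis

C1 and C2 have opposite parity, so their axial bonds point in opposite directions.
With opposite-parity carbons, two substituents on the same face are one axial and one equatorial; opposite faces give both axial or both equatorial.
Here the groups are axial/equatorial → same face → cis.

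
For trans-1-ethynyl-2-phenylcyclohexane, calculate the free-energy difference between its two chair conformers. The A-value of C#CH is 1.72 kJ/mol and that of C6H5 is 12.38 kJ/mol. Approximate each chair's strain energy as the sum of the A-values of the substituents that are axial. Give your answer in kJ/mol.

C1 and C2 have opposite parity, so for the trans isomer the two substituents are e,e in one chair and a,a in the other.
Chair I (ethynyl axial, phenyl axial): E = 14.10 kJ/mol.
Chair II (ethynyl equatorial, phenyl equatorial): E = 0.00 kJ/mol.
ΔE = 14.10 − 0.00 = 14.10 kJ/mol; chair II is more stable.

14.10 kJ/mol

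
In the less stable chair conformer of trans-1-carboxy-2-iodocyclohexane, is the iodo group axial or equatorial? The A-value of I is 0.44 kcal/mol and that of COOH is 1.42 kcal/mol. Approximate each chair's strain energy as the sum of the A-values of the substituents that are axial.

axial

C1 and C2 have opposite parity, so for the trans isomer the two substituents are e,e in one chair and a,a in the other.
Chair I (iodo axial, carboxyl axial): E = 1.86 kcal/mol.
Chair II (iodo equatorial, carboxyl equatorial): E = 0.00 kcal/mol.
Chair I is the less stable (higher-energy) conformer, and in that chair the iodo group is axial.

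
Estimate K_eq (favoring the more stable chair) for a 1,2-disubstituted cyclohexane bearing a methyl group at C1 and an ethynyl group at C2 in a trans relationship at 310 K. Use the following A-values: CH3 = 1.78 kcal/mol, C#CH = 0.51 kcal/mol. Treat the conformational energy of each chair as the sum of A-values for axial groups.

K ≈ 41.2

C1 and C2 have opposite parity, so for the trans isomer the two substituents are e,e in one chair and a,a in the other.
Chair I (methyl axial, ethynyl axial): E = 2.29 kcal/mol; chair II (methyl equatorial, ethynyl equatorial): E = 0.00 kcal/mol.
ΔG = 2.29 kcal/mol between the two chairs.
K = exp(ΔG/RT) with R = 1.987×10⁻³ kcal mol⁻¹ K⁻¹ and T = 310 K gives K ≈ 41.2.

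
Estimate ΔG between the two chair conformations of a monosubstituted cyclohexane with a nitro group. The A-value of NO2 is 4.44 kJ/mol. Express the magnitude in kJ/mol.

4.44 kJ/mol

A monosubstituted cyclohexane has one chair with the nitro group axial (E = A = 4.44 kJ/mol) and one with it equatorial (E = 0).
ΔE = 4.44 − 0 = 4.44 kJ/mol.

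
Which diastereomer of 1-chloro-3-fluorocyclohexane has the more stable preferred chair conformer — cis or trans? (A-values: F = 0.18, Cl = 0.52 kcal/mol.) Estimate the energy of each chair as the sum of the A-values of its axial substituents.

At 1,3 positions (parity same): cis → (e,e or a,a); trans → (a,e or e,a).
Best chair for cis: E = 0.00 kcal/mol; best chair for trans: E = 0.18 kcal/mol.
The cis isomer is lower by 0.18 kcal/mol.

cis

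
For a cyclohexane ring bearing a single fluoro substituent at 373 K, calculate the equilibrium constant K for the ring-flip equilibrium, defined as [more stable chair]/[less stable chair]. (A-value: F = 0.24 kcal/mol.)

K ≈ 1.38

One chair has the fluoro group axial (E = 0.24 kcal/mol) and the other has it equatorial (E = 0).
ΔG = 0.24 kcal/mol between the two chairs.
K = exp(ΔG/RT) with R = 1.987×10⁻³ kcal mol⁻¹ K⁻¹ and T = 373 K gives K ≈ 1.38.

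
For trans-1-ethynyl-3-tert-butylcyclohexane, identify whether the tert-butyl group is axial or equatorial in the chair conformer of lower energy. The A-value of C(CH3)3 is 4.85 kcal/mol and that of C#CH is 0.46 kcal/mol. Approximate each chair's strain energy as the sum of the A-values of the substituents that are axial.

equatorial

C1 and C3 have the same parity, so for the trans isomer the two substituents are one axial and one equatorial in each chair.
Chair I (tert-butyl axial, ethynyl equatorial): E = 4.85 kcal/mol.
Chair II (tert-butyl equatorial, ethynyl axial): E = 0.46 kcal/mol.
Chair II is the more stable (lower-energy) conformer, and in that chair the tert-butyl group is equatorial.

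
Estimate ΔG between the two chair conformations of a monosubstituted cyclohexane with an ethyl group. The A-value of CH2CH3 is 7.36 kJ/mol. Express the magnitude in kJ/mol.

7.36 kJ/mol

A monosubstituted cyclohexane has one chair with the ethyl group axial (E = A = 7.36 kJ/mol) and one with it equatorial (E = 0).
ΔE = 7.36 − 0 = 7.36 kJ/mol.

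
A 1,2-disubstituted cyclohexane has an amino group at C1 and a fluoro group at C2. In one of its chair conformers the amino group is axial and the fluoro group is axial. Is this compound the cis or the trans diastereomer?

trans

C1 and C2 have opposite parity, so their axial bonds point in opposite directions.
With opposite-parity carbons, two substituents on the same face are one axial and one equatorial; opposite faces give both axial or both equatorial.
Here the groups are axial/axial → opposite face → trans.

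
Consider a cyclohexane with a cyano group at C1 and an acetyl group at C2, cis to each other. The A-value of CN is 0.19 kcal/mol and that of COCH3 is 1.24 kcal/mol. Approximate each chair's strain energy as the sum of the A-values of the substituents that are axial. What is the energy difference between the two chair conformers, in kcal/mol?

C1 and C2 have opposite parity, so for the cis isomer the two substituents are one axial and one equatorial in each chair.
Chair I (cyano axial, acetyl equatorial): E = 0.19 kcal/mol.
Chair II (cyano equatorial, acetyl axial): E = 1.24 kcal/mol.
ΔE = 1.24 − 0.19 = 1.05 kcal/mol; chair I is more stable.

1.05 kcal/mol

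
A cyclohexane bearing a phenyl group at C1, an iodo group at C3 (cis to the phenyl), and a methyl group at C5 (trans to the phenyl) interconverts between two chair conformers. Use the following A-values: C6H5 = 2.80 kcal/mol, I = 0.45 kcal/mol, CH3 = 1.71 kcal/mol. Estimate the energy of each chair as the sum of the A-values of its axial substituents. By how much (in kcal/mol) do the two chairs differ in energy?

Chair I (phenyl axial, iodo axial, methyl equatorial): E = 3.25 kcal/mol.
Chair II (phenyl equatorial, iodo equatorial, methyl axial): E = 1.71 kcal/mol.
ΔE = 3.25 − 1.71 = 1.54 kcal/mol; chair II is more stable.

1.54 kcal/mol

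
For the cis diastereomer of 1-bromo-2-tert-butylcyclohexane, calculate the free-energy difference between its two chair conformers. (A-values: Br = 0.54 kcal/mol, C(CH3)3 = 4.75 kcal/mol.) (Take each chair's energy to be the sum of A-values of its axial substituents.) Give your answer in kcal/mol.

4.21 kcal/mol

C1 and C2 have opposite parity, so for the cis isomer the two substituents are one axial and one equatorial in each chair.
Chair I (bromo axial, tert-butyl equatorial): E = 0.54 kcal/mol.
Chair II (bromo equatorial, tert-butyl axial): E = 4.75 kcal/mol.
ΔE = 4.75 − 0.54 = 4.21 kcal/mol; chair I is more stable.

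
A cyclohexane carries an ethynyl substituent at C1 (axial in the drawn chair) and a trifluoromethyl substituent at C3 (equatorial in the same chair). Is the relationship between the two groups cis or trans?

C1 and C3 have the same parity, so their axial bonds point in the same direction.
With same-parity carbons, two substituents on the same face are both axial or both equatorial; opposite faces give one of each.
Here the groups are axial/equatorial → opposite face → trans.

trans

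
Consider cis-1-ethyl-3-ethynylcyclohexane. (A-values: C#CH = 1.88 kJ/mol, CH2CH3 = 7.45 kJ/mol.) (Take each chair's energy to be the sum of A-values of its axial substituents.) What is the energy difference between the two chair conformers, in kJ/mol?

C1 and C3 have the same parity, so for the cis isomer the two substituents are e,e in one chair and a,a in the other.
Chair I (ethynyl axial, ethyl axial): E = 9.33 kJ/mol.
Chair II (ethynyl equatorial, ethyl equatorial): E = 0.00 kJ/mol.
ΔE = 9.33 − 0.00 = 9.33 kJ/mol; chair II is more stable.

9.33 kJ/mol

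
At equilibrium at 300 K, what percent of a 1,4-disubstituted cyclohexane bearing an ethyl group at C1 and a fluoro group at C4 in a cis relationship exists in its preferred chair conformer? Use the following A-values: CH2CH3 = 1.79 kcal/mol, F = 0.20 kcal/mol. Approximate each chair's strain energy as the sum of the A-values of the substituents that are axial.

93.5%

C1 and C4 have opposite parity, so for the cis isomer the two substituents are one axial and one equatorial in each chair.
Chair I (ethyl axial, fluoro equatorial): E = 1.79 kcal/mol; chair II (ethyl equatorial, fluoro axial): E = 0.20 kcal/mol.
ΔG = 1.59 kcal/mol between the two chairs.
K = exp(ΔG/RT) with R = 1.987×10⁻³ kcal mol⁻¹ K⁻¹ and T = 300 K gives K ≈ 14.4.
Fraction in the lower-energy chair = K/(K+1) = 93.5%.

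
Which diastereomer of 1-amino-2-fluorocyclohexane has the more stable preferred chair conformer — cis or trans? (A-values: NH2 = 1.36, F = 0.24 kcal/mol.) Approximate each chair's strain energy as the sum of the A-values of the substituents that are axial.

At 1,2 positions (parity opposite): cis → (a,e or e,a); trans → (e,e or a,a).
Best chair for cis: E = 0.24 kcal/mol; best chair for trans: E = 0.00 kcal/mol.
The trans isomer is lower by 0.24 kcal/mol.

trans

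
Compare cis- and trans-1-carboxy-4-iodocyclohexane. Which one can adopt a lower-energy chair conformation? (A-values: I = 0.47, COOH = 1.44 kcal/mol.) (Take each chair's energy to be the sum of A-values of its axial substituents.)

trans

At 1,4 positions (parity opposite): cis → (a,e or e,a); trans → (e,e or a,a).
Best chair for cis: E = 0.47 kcal/mol; best chair for trans: E = 0.00 kcal/mol.
The trans isomer is lower by 0.47 kcal/mol.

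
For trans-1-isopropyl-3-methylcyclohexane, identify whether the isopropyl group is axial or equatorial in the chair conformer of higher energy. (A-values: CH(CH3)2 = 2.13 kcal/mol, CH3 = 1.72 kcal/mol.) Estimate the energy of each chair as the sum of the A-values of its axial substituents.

axial

C1 and C3 have the same parity, so for the trans isomer the two substituents are one axial and one equatorial in each chair.
Chair I (isopropyl axial, methyl equatorial): E = 2.13 kcal/mol.
Chair II (isopropyl equatorial, methyl axial): E = 1.72 kcal/mol.
Chair I is the less stable (higher-energy) conformer, and in that chair the isopropyl group is axial.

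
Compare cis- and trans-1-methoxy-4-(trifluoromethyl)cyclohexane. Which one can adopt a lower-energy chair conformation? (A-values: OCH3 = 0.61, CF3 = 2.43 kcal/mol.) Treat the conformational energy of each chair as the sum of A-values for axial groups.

trans

At 1,4 positions (parity opposite): cis → (a,e or e,a); trans → (e,e or a,a).
Best chair for cis: E = 0.61 kcal/mol; best chair for trans: E = 0.00 kcal/mol.
The trans isomer is lower by 0.61 kcal/mol.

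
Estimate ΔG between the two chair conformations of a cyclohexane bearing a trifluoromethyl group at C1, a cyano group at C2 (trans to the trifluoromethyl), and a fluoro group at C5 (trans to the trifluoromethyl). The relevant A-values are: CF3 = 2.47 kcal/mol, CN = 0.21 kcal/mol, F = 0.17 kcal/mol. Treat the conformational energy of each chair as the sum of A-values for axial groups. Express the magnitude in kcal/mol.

Chair I (trifluoromethyl axial, cyano axial, fluoro equatorial): E = 2.68 kcal/mol.
Chair II (trifluoromethyl equatorial, cyano equatorial, fluoro axial): E = 0.17 kcal/mol.
ΔE = 2.68 − 0.17 = 2.51 kcal/mol; chair II is more stable.

2.51 kcal/mol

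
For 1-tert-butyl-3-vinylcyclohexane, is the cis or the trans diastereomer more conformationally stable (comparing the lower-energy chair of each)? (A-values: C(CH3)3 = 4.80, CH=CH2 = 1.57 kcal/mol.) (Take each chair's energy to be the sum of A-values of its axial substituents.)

At 1,3 positions (parity same): cis → (e,e or a,a); trans → (a,e or e,a).
Best chair for cis: E = 0.00 kcal/mol; best chair for trans: E = 1.57 kcal/mol.
The cis isomer is lower by 1.57 kcal/mol.

cis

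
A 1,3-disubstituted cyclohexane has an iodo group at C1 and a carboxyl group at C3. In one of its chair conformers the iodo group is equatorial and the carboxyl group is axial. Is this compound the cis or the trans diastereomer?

C1 and C3 have the same parity, so their axial bonds point in the same direction.
With same-parity carbons, two substituents on the same face are both axial or both equatorial; opposite faces give one of each.
Here the groups are equatorial/axial → opposite face → trans.

trans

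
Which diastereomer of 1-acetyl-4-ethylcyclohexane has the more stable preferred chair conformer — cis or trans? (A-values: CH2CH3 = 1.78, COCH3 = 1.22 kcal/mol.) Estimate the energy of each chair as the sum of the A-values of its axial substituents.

trans

At 1,4 positions (parity opposite): cis → (a,e or e,a); trans → (e,e or a,a).
Best chair for cis: E = 1.22 kcal/mol; best chair for trans: E = 0.00 kcal/mol.
The trans isomer is lower by 1.22 kcal/mol.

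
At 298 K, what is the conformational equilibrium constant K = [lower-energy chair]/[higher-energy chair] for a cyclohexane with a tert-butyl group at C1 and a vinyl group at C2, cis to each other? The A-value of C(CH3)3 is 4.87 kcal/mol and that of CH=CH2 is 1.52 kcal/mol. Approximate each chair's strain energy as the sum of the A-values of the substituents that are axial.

C1 and C2 have opposite parity, so for the cis isomer the two substituents are one axial and one equatorial in each chair.
Chair I (tert-butyl axial, vinyl equatorial): E = 4.87 kcal/mol; chair II (tert-butyl equatorial, vinyl axial): E = 1.52 kcal/mol.
ΔG = 3.35 kcal/mol between the two chairs.
K = exp(ΔG/RT) with R = 1.987×10⁻³ kcal mol⁻¹ K⁻¹ and T = 298 K gives K ≈ 286.

K ≈ 286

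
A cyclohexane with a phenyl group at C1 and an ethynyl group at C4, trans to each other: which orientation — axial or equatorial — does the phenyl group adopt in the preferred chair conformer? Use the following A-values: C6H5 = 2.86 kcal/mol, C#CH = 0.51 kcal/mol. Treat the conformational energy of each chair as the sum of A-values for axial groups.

C1 and C4 have opposite parity, so for the trans isomer the two substituents are e,e in one chair and a,a in the other.
Chair I (phenyl axial, ethynyl axial): E = 3.37 kcal/mol.
Chair II (phenyl equatorial, ethynyl equatorial): E = 0.00 kcal/mol.
Chair II is the more stable (lower-energy) conformer, and in that chair the phenyl group is equatorial.

equatorial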